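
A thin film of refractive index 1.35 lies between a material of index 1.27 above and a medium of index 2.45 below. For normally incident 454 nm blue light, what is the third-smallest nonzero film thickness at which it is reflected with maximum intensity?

504 nm

At the upper boundary (n = 1.27 to n = 1.35) the reflected ray undergoes a half-wave phase shift.
At the lower boundary (n = 1.35 to n = 2.45) the reflected ray undergoes a half-wave phase shift.
The two reflections carry the same phase change, so no net offset.
With no net inversion, constructive interference in reflection requires 2 n t = m λ.
The third-smallest nonzero thickness corresponds to m = 3: t = m λ / (2 n) = 3.00 × 454 / (2 × 1.35) = 504 nm.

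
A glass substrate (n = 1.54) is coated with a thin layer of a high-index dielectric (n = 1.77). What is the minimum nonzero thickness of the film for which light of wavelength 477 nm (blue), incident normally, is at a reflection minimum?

Ray reflecting at the top interface goes from n = 1.0 toward n = 1.77: a half-wave phase shift.
Ray reflecting at the bottom interface goes from n = 1.77 toward n = 1.54: no phase shift.
The two reflections differ by half a wavelength.
With one net inversion, destructive interference in reflection requires 2 n t = m λ.
Minimum nonzero at m = 1: t = λ / (2 n) = 477 / (2 × 1.77) = 135 nm.

135 nm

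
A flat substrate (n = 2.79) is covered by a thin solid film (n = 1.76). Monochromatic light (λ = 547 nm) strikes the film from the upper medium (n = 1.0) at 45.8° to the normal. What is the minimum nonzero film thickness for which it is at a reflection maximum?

Top surface (1.0 → 1.76): reflection off a higher-index medium gives a half-wave phase shift.
Bottom surface (1.76 → 2.79): reflection off a higher-index medium gives a half-wave phase shift.
Zero or two π shifts → no net half-wave offset.
With no net inversion, constructive interference in reflection requires 2 n t cos θ_r = m λ.
Snell's law: 1.0 sin 45.8° = 1.76 sin θ_r → sin θ_r = 0.407, cos θ_r = 0.913.
Minimum nonzero at m = 1: t = λ / (2 n cos θ_r) = 547 / (2 × 1.76 × 0.913) = 170 nm.

170 nm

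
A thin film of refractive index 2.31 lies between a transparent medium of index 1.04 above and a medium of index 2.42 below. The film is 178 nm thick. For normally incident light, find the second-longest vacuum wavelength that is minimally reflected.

Top surface (1.04 → 2.31): reflection off a higher-index medium gives a half-wave phase shift.
Ray reflecting at the bottom interface goes from n = 2.31 toward n = 2.42: a half-wave phase shift.
Zero or two π shifts → no net half-wave offset.
With no net inversion, destructive interference in reflection requires 2 n t = (m + ½) λ.
λ = 2 n t / (m + ½). The second-longest wavelength is m = 1: λ = 2 × 2.31 × 178 / 1.50 = 548 nm.

548 nm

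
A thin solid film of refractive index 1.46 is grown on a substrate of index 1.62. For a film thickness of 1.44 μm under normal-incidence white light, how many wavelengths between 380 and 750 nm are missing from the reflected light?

Ray reflecting at the top interface goes from n = 1.0 toward n = 1.46: a half-wave phase shift.
Bottom surface (1.46 → 1.62): reflection off a higher-index medium gives a half-wave phase shift.
Net: no relative phase inversion (both shifts match).
With no net inversion, destructive interference in reflection requires 2 n t = (m + ½) λ.
λ = 2 n t / (m + ½) = 4205 / (m + ½) nm.
m=5: 765 nm (IR); m=6: 647 nm (visible); m=7: 561 nm (visible); m=8: 495 nm (visible); m=9: 443 nm (visible); m=10: 400 nm (visible); m=11: 366 nm (UV).

5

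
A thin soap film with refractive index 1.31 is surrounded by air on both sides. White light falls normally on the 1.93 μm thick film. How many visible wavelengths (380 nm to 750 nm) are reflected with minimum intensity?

At the upper boundary (n = 1.0 to n = 1.31) the reflected ray undergoes a half-wave phase shift.
At the lower boundary (n = 1.31 to n = 1.0) the reflected ray undergoes no phase shift.
Exactly one π shift → a net half-wave offset.
For minimum reflection here: 2 n t = m λ.
λ = 2 n t / m = 5057 / m nm.
m=6: 843 nm (IR); m=7: 722 nm (visible); m=8: 632 nm (visible); m=9: 562 nm (visible); m=10: 506 nm (visible); m=11: 460 nm (visible); m=12: 421 nm (visible); m=13: 389 nm (visible); m=14: 361 nm (UV).

7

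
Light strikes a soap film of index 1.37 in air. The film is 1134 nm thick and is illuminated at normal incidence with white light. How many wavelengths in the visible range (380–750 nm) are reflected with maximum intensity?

Top surface (1.0 → 1.37): reflection off a higher-index medium gives a half-wave phase shift.
Ray reflecting at the bottom interface goes from n = 1.37 toward n = 1.0: no phase shift.
The two reflections differ by half a wavelength.
For bright reflection here: 2 n t = (m + ½) λ.
λ = 2 n t / (m + ½) = 3107 / (m + ½) nm.
m=3: 888 nm (IR); m=4: 690 nm (visible); m=5: 565 nm (visible); m=6: 478 nm (visible); m=7: 414 nm (visible); m=8: 366 nm (UV).

4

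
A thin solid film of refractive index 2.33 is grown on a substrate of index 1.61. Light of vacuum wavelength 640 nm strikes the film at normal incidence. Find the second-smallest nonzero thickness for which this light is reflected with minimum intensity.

275 nm

Ray reflecting at the top interface goes from n = 1.0 toward n = 2.33: a half-wave phase shift.
At the lower boundary (n = 2.33 to n = 1.61) the reflected ray undergoes no phase shift.
Exactly one π shift → a net half-wave offset.
With one net inversion, destructive interference in reflection requires 2 n t = m λ.
The second-smallest nonzero thickness corresponds to m = 2: t = m λ / (2 n) = 2.00 × 640 / (2 × 2.33) = 275 nm.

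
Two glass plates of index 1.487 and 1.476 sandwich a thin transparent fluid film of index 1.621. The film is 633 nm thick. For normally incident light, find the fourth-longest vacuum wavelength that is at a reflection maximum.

586 nm

Top surface (1.487 → 1.621): reflection off a higher-index medium gives a half-wave phase shift.
At the lower boundary (n = 1.621 to n = 1.476) the reflected ray undergoes no phase shift.
Net: one phase inversion between the two reflected rays.
For bright reflection here: 2 n t = (m + ½) λ.
λ = 2 n t / (m + ½). The fourth-longest wavelength is m = 3: λ = 2 × 1.621 × 633 / 3.50 = 586 nm.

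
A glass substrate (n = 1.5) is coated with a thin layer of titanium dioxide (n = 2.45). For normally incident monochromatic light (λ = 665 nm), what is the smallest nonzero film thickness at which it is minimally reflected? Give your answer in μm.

Ray reflecting at the top interface goes from n = 1.0 toward n = 2.45: a half-wave phase shift.
At the lower boundary (n = 2.45 to n = 1.5) the reflected ray undergoes no phase shift.
The two reflections differ by half a wavelength.
For dark reflection here: 2 n t = m λ.
The smallest nonzero thickness corresponds to m = 1: t = m λ / (2 n) = 1.00 × 665 / (2 × 2.45) = 136 nm.

0.136 μm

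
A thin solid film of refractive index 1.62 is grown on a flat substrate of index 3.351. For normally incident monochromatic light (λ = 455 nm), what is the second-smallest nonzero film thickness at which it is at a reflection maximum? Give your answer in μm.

Ray reflecting at the top interface goes from n = 1.0 toward n = 1.62: a half-wave phase shift.
At the lower boundary (n = 1.62 to n = 3.351) the reflected ray undergoes a half-wave phase shift.
Zero or two π shifts → no net half-wave offset.
With no net inversion, constructive interference in reflection requires 2 n t = m λ.
The second-smallest nonzero thickness corresponds to m = 2: t = m λ / (2 n) = 2.00 × 455 / (2 × 1.62) = 281 nm.

0.281 μm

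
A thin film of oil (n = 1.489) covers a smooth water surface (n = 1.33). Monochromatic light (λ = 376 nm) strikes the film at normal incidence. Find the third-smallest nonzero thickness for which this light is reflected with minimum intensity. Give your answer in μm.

Top surface (1.0 → 1.489): reflection off a higher-index medium gives a half-wave phase shift.
Bottom surface (1.489 → 1.33): reflection off a lower-index medium gives no phase shift.
Exactly one π shift → a net half-wave offset.
For weak reflection here: 2 n t = m λ.
The third-smallest nonzero thickness corresponds to m = 3: t = m λ / (2 n) = 3.00 × 376 / (2 × 1.489) = 379 nm.

0.379 μm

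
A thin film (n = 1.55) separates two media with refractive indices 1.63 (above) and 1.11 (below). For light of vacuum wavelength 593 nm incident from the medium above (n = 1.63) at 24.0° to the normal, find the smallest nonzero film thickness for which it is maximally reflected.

212 nm

At the upper boundary (n = 1.63 to n = 1.55) the reflected ray undergoes no phase shift.
Ray reflecting at the bottom interface goes from n = 1.55 toward n = 1.11: no phase shift.
The two reflections carry the same phase change, so no net offset.
So the condition for constructive reflection is 2 n t cos θ_r = m λ.
Snell's law: 1.63 sin 24.0° = 1.55 sin θ_r → sin θ_r = 0.428, cos θ_r = 0.904.
Minimum nonzero at m = 1: t = λ / (2 n cos θ_r) = 593 / (2 × 1.55 × 0.904) = 212 nm.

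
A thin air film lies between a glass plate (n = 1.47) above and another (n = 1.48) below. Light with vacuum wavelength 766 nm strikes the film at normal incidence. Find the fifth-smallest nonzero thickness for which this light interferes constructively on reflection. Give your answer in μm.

Top surface (1.47 → 1.0): reflection off a lower-index medium gives no phase shift.
Bottom surface (1.0 → 1.48): reflection off a higher-index medium gives a half-wave phase shift.
Net: one phase inversion between the two reflected rays.
With one net inversion, constructive interference in reflection requires 2 n t = (m + ½) λ.
The fifth-smallest nonzero thickness corresponds to m = 4: t = (m + ½) λ / (2 n) = 4.50 × 766 / (2 × 1.0) = 1724 nm.

1.72 μm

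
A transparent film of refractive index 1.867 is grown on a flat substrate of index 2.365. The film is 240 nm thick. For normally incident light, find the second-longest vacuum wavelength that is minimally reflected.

597 nm

At the upper boundary (n = 1.0 to n = 1.867) the reflected ray undergoes a half-wave phase shift.
At the lower boundary (n = 1.867 to n = 2.365) the reflected ray undergoes a half-wave phase shift.
Net: no relative phase inversion (both shifts match).
For weak reflection here: 2 n t = (m + ½) λ.
λ = 2 n t / (m + ½). The second-longest wavelength is m = 1: λ = 2 × 1.867 × 240 / 1.50 = 597 nm.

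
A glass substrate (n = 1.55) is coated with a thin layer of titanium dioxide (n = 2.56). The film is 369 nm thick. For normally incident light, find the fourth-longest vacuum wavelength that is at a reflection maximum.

Ray reflecting at the top interface goes from n = 1.0 toward n = 2.56: a half-wave phase shift.
Ray reflecting at the bottom interface goes from n = 2.56 toward n = 1.55: no phase shift.
Net: one phase inversion between the two reflected rays.
For maximum reflection here: 2 n t = (m + ½) λ.
λ = 2 n t / (m + ½). The fourth-longest wavelength is m = 3: λ = 2 × 2.56 × 369 / 3.50 = 540 nm.

540 nm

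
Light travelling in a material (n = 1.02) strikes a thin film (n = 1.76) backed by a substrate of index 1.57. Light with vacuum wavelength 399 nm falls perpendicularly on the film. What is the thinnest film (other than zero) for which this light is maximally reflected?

56.7 nm

Top surface (1.02 → 1.76): reflection off a higher-index medium gives a half-wave phase shift.
At the lower boundary (n = 1.76 to n = 1.57) the reflected ray undergoes no phase shift.
The two reflections differ by half a wavelength.
With one net inversion, constructive interference in reflection requires 2 n t = (m + ½) λ.
Minimum at m = 0: t = λ / (4 n) = 399 / (4 × 1.76) = 56.7 nm.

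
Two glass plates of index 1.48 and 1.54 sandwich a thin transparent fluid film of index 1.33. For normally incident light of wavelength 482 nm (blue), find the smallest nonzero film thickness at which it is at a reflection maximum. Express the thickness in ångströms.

906 Å

At the upper boundary (n = 1.48 to n = 1.33) the reflected ray undergoes no phase shift.
Bottom surface (1.33 → 1.54): reflection off a higher-index medium gives a half-wave phase shift.
Exactly one π shift → a net half-wave offset.
With one net inversion, constructive interference in reflection requires 2 n t = (m + ½) λ.
Minimum at m = 0: t = λ / (4 n) = 482 / (4 × 1.33) = 90.6 nm.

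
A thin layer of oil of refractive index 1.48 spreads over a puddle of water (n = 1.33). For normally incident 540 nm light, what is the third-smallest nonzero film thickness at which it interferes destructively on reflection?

At the upper boundary (n = 1.0 to n = 1.48) the reflected ray undergoes a half-wave phase shift.
Bottom surface (1.48 → 1.33): reflection off a lower-index medium gives no phase shift.
The two reflections differ by half a wavelength.
So the condition for destructive reflection is 2 n t = m λ.
The third-smallest nonzero thickness corresponds to m = 3: t = m λ / (2 n) = 3.00 × 540 / (2 × 1.48) = 547 nm.

547 nm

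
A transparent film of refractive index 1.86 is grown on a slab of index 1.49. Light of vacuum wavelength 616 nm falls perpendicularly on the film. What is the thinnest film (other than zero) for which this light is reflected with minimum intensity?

Top surface (1.0 → 1.86): reflection off a higher-index medium gives a half-wave phase shift.
At the lower boundary (n = 1.86 to n = 1.49) the reflected ray undergoes no phase shift.
Exactly one π shift → a net half-wave offset.
So the condition for destructive reflection is 2 n t = m λ.
Minimum nonzero at m = 1: t = λ / (2 n) = 616 / (2 × 1.86) = 166 nm.

166 nm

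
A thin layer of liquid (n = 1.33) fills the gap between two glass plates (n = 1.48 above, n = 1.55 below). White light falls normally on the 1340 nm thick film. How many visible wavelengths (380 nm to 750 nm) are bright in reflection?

4

Top surface (1.48 → 1.33): reflection off a lower-index medium gives no phase shift.
At the lower boundary (n = 1.33 to n = 1.55) the reflected ray undergoes a half-wave phase shift.
The two reflections differ by half a wavelength.
With one net inversion, constructive interference in reflection requires 2 n t = (m + ½) λ.
λ = 2 n t / (m + ½) = 3564 / (m + ½) nm.
m=4: 792 nm (IR); m=5: 648 nm (visible); m=6: 548 nm (visible); m=7: 475 nm (visible); m=8: 419 nm (visible); m=9: 375 nm (UV).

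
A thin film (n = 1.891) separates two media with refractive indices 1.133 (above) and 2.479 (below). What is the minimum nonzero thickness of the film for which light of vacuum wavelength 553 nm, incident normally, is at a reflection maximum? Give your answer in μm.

Ray reflecting at the top interface goes from n = 1.133 toward n = 1.891: a half-wave phase shift.
Ray reflecting at the bottom interface goes from n = 1.891 toward n = 2.479: a half-wave phase shift.
Zero or two π shifts → no net half-wave offset.
For bright reflection here: 2 n t = m λ.
Minimum nonzero at m = 1: t = λ / (2 n) = 553 / (2 × 1.891) = 146 nm.

0.146 μm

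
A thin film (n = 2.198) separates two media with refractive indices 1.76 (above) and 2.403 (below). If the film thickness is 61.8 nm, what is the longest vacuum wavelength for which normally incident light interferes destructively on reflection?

543 nm

Ray reflecting at the top interface goes from n = 1.76 toward n = 2.198: a half-wave phase shift.
At the lower boundary (n = 2.198 to n = 2.403) the reflected ray undergoes a half-wave phase shift.
Zero or two π shifts → no net half-wave offset.
So the condition for destructive reflection is 2 n t = (m + ½) λ.
λ = 2 n t / (m + ½). The longest wavelength is m = 0: λ = 2 × 2.198 × 61.8 / 0.500 = 543 nm.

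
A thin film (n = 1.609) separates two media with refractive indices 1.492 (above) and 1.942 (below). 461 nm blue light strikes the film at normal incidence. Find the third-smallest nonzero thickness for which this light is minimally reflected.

358 nm

At the upper boundary (n = 1.492 to n = 1.609) the reflected ray undergoes a half-wave phase shift.
Bottom surface (1.609 → 1.942): reflection off a higher-index medium gives a half-wave phase shift.
The two reflections carry the same phase change, so no net offset.
So the condition for destructive reflection is 2 n t = (m + ½) λ.
The third-smallest nonzero thickness corresponds to m = 2: t = (m + ½) λ / (2 n) = 2.50 × 461 / (2 × 1.609) = 358 nm.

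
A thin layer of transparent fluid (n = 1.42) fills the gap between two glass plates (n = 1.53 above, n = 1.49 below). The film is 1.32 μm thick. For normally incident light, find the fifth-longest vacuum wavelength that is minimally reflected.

750 nm

Top surface (1.53 → 1.42): reflection off a lower-index medium gives no phase shift.
Ray reflecting at the bottom interface goes from n = 1.42 toward n = 1.49: a half-wave phase shift.
The two reflections differ by half a wavelength.
For minimum reflection here: 2 n t = m λ.
λ = 2 n t / m. The fifth-longest wavelength is m = 5: λ = 2 × 1.42 × 1320 / 5.00 = 750 nm.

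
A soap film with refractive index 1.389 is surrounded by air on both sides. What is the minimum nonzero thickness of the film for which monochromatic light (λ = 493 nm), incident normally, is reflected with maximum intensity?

Ray reflecting at the top interface goes from n = 1.0 toward n = 1.389: a half-wave phase shift.
Bottom surface (1.389 → 1.0): reflection off a lower-index medium gives no phase shift.
Net: one phase inversion between the two reflected rays.
For strong reflection here: 2 n t = (m + ½) λ.
Minimum at m = 0: t = λ / (4 n) = 493 / (4 × 1.389) = 88.7 nm.

88.7 nm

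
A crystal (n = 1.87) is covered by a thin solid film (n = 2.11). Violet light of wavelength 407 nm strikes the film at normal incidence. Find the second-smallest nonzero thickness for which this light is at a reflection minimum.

Top surface (1.0 → 2.11): reflection off a higher-index medium gives a half-wave phase shift.
Bottom surface (2.11 → 1.87): reflection off a lower-index medium gives no phase shift.
The two reflections differ by half a wavelength.
So the condition for destructive reflection is 2 n t = m λ.
The second-smallest nonzero thickness corresponds to m = 2: t = m λ / (2 n) = 2.00 × 407 / (2 × 2.11) = 193 nm.

193 nm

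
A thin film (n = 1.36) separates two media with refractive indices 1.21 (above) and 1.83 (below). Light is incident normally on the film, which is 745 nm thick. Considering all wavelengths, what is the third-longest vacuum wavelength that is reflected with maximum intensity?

675 nm

Top surface (1.21 → 1.36): reflection off a higher-index medium gives a half-wave phase shift.
At the lower boundary (n = 1.36 to n = 1.83) the reflected ray undergoes a half-wave phase shift.
The two reflections carry the same phase change, so no net offset.
For bright reflection here: 2 n t = m λ.
λ = 2 n t / m. The third-longest wavelength is m = 3: λ = 2 × 1.36 × 745 / 3.00 = 675 nm.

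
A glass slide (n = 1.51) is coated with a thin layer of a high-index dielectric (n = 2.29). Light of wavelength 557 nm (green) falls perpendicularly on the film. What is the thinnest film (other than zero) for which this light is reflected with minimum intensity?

At the upper boundary (n = 1.0 to n = 2.29) the reflected ray undergoes a half-wave phase shift.
Bottom surface (2.29 → 1.51): reflection off a lower-index medium gives no phase shift.
Exactly one π shift → a net half-wave offset.
For minimum reflection here: 2 n t = m λ.
Minimum nonzero at m = 1: t = λ / (2 n) = 557 / (2 × 2.29) = 122 nm.

122 nm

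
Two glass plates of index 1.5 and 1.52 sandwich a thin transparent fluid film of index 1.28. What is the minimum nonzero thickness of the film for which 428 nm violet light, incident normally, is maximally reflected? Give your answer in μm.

0.0836 μm

Top surface (1.5 → 1.28): reflection off a lower-index medium gives no phase shift.
Bottom surface (1.28 → 1.52): reflection off a higher-index medium gives a half-wave phase shift.
Net: one phase inversion between the two reflected rays.
With one net inversion, constructive interference in reflection requires 2 n t = (m + ½) λ.
Minimum at m = 0: t = λ / (4 n) = 428 / (4 × 1.28) = 83.6 nm.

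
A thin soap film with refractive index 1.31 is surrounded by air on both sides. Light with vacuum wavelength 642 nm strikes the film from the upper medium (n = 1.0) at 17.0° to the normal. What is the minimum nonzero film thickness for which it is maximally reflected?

126 nm

At the upper boundary (n = 1.0 to n = 1.31) the reflected ray undergoes a half-wave phase shift.
Bottom surface (1.31 → 1.0): reflection off a lower-index medium gives no phase shift.
The two reflections differ by half a wavelength.
With one net inversion, constructive interference in reflection requires 2 n t cos θ_r = (m + ½) λ.
Snell's law: 1.0 sin 17.0° = 1.31 sin θ_r → sin θ_r = 0.223, cos θ_r = 0.975.
Minimum at m = 0: t = λ / (4 n cos θ_r) = 642 / (4 × 1.31 × 0.975) = 126 nm.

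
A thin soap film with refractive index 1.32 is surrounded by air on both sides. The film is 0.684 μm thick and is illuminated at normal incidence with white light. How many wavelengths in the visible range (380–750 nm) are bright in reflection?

3

At the upper boundary (n = 1.0 to n = 1.32) the reflected ray undergoes a half-wave phase shift.
Bottom surface (1.32 → 1.0): reflection off a lower-index medium gives no phase shift.
Net: one phase inversion between the two reflected rays.
So the condition for constructive reflection is 2 n t = (m + ½) λ.
λ = 2 n t / (m + ½) = 1806 / (m + ½) nm.
m=1: 1204 nm (IR); m=2: 722 nm (visible); m=3: 516 nm (visible); m=4: 401 nm (visible); m=5: 328 nm (UV).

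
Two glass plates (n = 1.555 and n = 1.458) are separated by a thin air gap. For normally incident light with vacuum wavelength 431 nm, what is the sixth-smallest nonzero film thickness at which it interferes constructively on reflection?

Ray reflecting at the top interface goes from n = 1.555 toward n = 1.0: no phase shift.
At the lower boundary (n = 1.0 to n = 1.458) the reflected ray undergoes a half-wave phase shift.
Exactly one π shift → a net half-wave offset.
So the condition for constructive reflection is 2 n t = (m + ½) λ.
The sixth-smallest nonzero thickness corresponds to m = 5: t = (m + ½) λ / (2 n) = 5.50 × 431 / (2 × 1.0) = 1185 nm.

1185 nm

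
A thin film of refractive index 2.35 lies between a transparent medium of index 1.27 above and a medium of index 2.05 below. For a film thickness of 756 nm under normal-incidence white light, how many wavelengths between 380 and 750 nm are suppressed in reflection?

5

Top surface (1.27 → 2.35): reflection off a higher-index medium gives a half-wave phase shift.
At the lower boundary (n = 2.35 to n = 2.05) the reflected ray undergoes no phase shift.
Net: one phase inversion between the two reflected rays.
With one net inversion, destructive interference in reflection requires 2 n t = m λ.
λ = 2 n t / m = 3553 / m nm.
m=4: 888 nm (IR); m=5: 711 nm (visible); m=6: 592 nm (visible); m=7: 508 nm (visible); m=8: 444 nm (visible); m=9: 395 nm (visible); m=10: 355 nm (UV).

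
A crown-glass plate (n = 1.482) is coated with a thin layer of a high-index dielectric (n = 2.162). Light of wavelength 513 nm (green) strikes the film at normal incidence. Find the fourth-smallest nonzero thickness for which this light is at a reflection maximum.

Top surface (1.0 → 2.162): reflection off a higher-index medium gives a half-wave phase shift.
At the lower boundary (n = 2.162 to n = 1.482) the reflected ray undergoes no phase shift.
Exactly one π shift → a net half-wave offset.
With one net inversion, constructive interference in reflection requires 2 n t = (m + ½) λ.
The fourth-smallest nonzero thickness corresponds to m = 3: t = (m + ½) λ / (2 n) = 3.50 × 513 / (2 × 2.162) = 415 nm.

415 nm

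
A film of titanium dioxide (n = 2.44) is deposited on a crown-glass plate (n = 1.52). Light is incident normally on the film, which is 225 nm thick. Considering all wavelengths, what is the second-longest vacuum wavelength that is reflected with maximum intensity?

732 nm

Top surface (1.0 → 2.44): reflection off a higher-index medium gives a half-wave phase shift.
At the lower boundary (n = 2.44 to n = 1.52) the reflected ray undergoes no phase shift.
The two reflections differ by half a wavelength.
With one net inversion, constructive interference in reflection requires 2 n t = (m + ½) λ.
λ = 2 n t / (m + ½). The second-longest wavelength is m = 1: λ = 2 × 2.44 × 225 / 1.50 = 732 nm.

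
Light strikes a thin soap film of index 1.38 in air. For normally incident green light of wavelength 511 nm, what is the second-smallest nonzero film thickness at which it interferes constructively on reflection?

278 nm

Ray reflecting at the top interface goes from n = 1.0 toward n = 1.38: a half-wave phase shift.
At the lower boundary (n = 1.38 to n = 1.0) the reflected ray undergoes no phase shift.
Exactly one π shift → a net half-wave offset.
With one net inversion, constructive interference in reflection requires 2 n t = (m + ½) λ.
The second-smallest nonzero thickness corresponds to m = 1: t = (m + ½) λ / (2 n) = 1.50 × 511 / (2 × 1.38) = 278 nm.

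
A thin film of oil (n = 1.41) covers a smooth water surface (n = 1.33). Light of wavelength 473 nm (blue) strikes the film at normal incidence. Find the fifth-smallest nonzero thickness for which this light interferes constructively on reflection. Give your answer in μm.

0.755 μm

At the upper boundary (n = 1.0 to n = 1.41) the reflected ray undergoes a half-wave phase shift.
At the lower boundary (n = 1.41 to n = 1.33) the reflected ray undergoes no phase shift.
The two reflections differ by half a wavelength.
With one net inversion, constructive interference in reflection requires 2 n t = (m + ½) λ.
The fifth-smallest nonzero thickness corresponds to m = 4: t = (m + ½) λ / (2 n) = 4.50 × 473 / (2 × 1.41) = 755 nm.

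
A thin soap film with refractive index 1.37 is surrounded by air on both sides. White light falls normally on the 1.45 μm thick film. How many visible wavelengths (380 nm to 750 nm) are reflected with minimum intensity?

5

At the upper boundary (n = 1.0 to n = 1.37) the reflected ray undergoes a half-wave phase shift.
Bottom surface (1.37 → 1.0): reflection off a lower-index medium gives no phase shift.
The two reflections differ by half a wavelength.
For dark reflection here: 2 n t = m λ.
λ = 2 n t / m = 3973 / m nm.
m=5: 795 nm (IR); m=6: 662 nm (visible); m=7: 568 nm (visible); m=8: 497 nm (visible); m=9: 441 nm (visible); m=10: 397 nm (visible); m=11: 361 nm (UV).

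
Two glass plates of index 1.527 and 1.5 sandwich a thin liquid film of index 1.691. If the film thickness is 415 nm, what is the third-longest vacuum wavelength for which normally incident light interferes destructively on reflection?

At the upper boundary (n = 1.527 to n = 1.691) the reflected ray undergoes a half-wave phase shift.
Bottom surface (1.691 → 1.5): reflection off a lower-index medium gives no phase shift.
Net: one phase inversion between the two reflected rays.
With one net inversion, destructive interference in reflection requires 2 n t = m λ.
λ = 2 n t / m. The third-longest wavelength is m = 3: λ = 2 × 1.691 × 415 / 3.00 = 468 nm.

468 nm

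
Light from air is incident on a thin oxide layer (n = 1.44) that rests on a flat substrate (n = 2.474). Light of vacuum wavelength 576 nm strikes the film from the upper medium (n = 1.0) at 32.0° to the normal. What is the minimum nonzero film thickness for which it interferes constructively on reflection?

215 nm

Top surface (1.0 → 1.44): reflection off a higher-index medium gives a half-wave phase shift.
At the lower boundary (n = 1.44 to n = 2.474) the reflected ray undergoes a half-wave phase shift.
Net: no relative phase inversion (both shifts match).
So the condition for constructive reflection is 2 n t cos θ_r = m λ.
Snell's law: 1.0 sin 32.0° = 1.44 sin θ_r → sin θ_r = 0.368, cos θ_r = 0.930.
Minimum nonzero at m = 1: t = λ / (2 n cos θ_r) = 576 / (2 × 1.44 × 0.930) = 215 nm.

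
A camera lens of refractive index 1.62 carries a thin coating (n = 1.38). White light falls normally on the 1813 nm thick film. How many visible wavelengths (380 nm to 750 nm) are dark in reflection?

At the upper boundary (n = 1.0 to n = 1.38) the reflected ray undergoes a half-wave phase shift.
Ray reflecting at the bottom interface goes from n = 1.38 toward n = 1.62: a half-wave phase shift.
Zero or two π shifts → no net half-wave offset.
So the condition for destructive reflection is 2 n t = (m + ½) λ.
λ = 2 n t / (m + ½) = 5004 / (m + ½) nm.
m=6: 770 nm (IR); m=7: 667 nm (visible); m=8: 589 nm (visible); m=9: 527 nm (visible); m=10: 477 nm (visible); m=11: 435 nm (visible); m=12: 400 nm (visible); m=13: 371 nm (UV).

6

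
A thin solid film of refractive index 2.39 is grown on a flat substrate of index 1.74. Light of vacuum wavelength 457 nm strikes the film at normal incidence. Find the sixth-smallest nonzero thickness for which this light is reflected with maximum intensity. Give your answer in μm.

0.526 μm

Top surface (1.0 → 2.39): reflection off a higher-index medium gives a half-wave phase shift.
Ray reflecting at the bottom interface goes from n = 2.39 toward n = 1.74: no phase shift.
Exactly one π shift → a net half-wave offset.
With one net inversion, constructive interference in reflection requires 2 n t = (m + ½) λ.
The sixth-smallest nonzero thickness corresponds to m = 5: t = (m + ½) λ / (2 n) = 5.50 × 457 / (2 × 2.39) = 526 nm.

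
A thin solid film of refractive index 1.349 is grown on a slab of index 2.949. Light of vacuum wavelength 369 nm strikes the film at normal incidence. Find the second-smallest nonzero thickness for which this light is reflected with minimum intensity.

Ray reflecting at the top interface goes from n = 1.0 toward n = 1.349: a half-wave phase shift.
Ray reflecting at the bottom interface goes from n = 1.349 toward n = 2.949: a half-wave phase shift.
Zero or two π shifts → no net half-wave offset.
So the condition for destructive reflection is 2 n t = (m + ½) λ.
The second-smallest nonzero thickness corresponds to m = 1: t = (m + ½) λ / (2 n) = 1.50 × 369 / (2 × 1.349) = 205 nm.

205 nm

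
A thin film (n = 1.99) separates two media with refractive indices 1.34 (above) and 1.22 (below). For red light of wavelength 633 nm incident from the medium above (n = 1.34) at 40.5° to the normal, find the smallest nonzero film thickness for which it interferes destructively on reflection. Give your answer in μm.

Ray reflecting at the top interface goes from n = 1.34 toward n = 1.99: a half-wave phase shift.
At the lower boundary (n = 1.99 to n = 1.22) the reflected ray undergoes no phase shift.
Net: one phase inversion between the two reflected rays.
With one net inversion, destructive interference in reflection requires 2 n t cos θ_r = m λ.
Snell's law: 1.34 sin 40.5° = 1.99 sin θ_r → sin θ_r = 0.437, cos θ_r = 0.899.
Minimum nonzero at m = 1: t = λ / (2 n cos θ_r) = 633 / (2 × 1.99 × 0.899) = 177 nm.

0.177 μm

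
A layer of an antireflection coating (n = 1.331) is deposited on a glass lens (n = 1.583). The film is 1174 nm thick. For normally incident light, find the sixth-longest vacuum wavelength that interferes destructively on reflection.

Top surface (1.0 → 1.331): reflection off a higher-index medium gives a half-wave phase shift.
Bottom surface (1.331 → 1.583): reflection off a higher-index medium gives a half-wave phase shift.
Zero or two π shifts → no net half-wave offset.
With no net inversion, destructive interference in reflection requires 2 n t = (m + ½) λ.
λ = 2 n t / (m + ½). The sixth-longest wavelength is m = 5: λ = 2 × 1.331 × 1174 / 5.50 = 568 nm.

568 nm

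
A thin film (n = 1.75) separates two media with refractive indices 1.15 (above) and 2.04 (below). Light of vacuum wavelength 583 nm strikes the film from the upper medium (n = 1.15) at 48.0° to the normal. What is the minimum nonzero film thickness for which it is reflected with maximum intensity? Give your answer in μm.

0.191 μm

Top surface (1.15 → 1.75): reflection off a higher-index medium gives a half-wave phase shift.
Bottom surface (1.75 → 2.04): reflection off a higher-index medium gives a half-wave phase shift.
The two reflections carry the same phase change, so no net offset.
So the condition for constructive reflection is 2 n t cos θ_r = m λ.
Snell's law: 1.15 sin 48.0° = 1.75 sin θ_r → sin θ_r = 0.488, cos θ_r = 0.873.
Minimum nonzero at m = 1: t = λ / (2 n cos θ_r) = 583 / (2 × 1.75 × 0.873) = 191 nm.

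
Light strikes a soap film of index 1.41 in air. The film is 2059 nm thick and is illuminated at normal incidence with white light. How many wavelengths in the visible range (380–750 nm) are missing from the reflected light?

8

Top surface (1.0 → 1.41): reflection off a higher-index medium gives a half-wave phase shift.
At the lower boundary (n = 1.41 to n = 1.0) the reflected ray undergoes no phase shift.
Exactly one π shift → a net half-wave offset.
For minimum reflection here: 2 n t = m λ.
λ = 2 n t / m = 5806 / m nm.
m=7: 829 nm (IR); m=8: 726 nm (visible); m=9: 645 nm (visible); m=10: 581 nm (visible); m=11: 528 nm (visible); m=12: 484 nm (visible); m=13: 447 nm (visible); m=14: 415 nm (visible); m=15: 387 nm (visible); m=16: 363 nm (UV).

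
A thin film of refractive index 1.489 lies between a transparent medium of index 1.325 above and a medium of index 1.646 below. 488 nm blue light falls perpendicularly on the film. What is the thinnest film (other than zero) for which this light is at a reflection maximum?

Ray reflecting at the top interface goes from n = 1.325 toward n = 1.489: a half-wave phase shift.
At the lower boundary (n = 1.489 to n = 1.646) the reflected ray undergoes a half-wave phase shift.
The two reflections carry the same phase change, so no net offset.
For bright reflection here: 2 n t = m λ.
Minimum nonzero at m = 1: t = λ / (2 n) = 488 / (2 × 1.489) = 164 nm.

164 nm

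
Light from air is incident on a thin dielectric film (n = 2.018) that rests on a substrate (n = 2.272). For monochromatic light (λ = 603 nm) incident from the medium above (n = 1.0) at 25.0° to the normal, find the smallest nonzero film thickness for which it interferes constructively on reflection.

153 nm

Ray reflecting at the top interface goes from n = 1.0 toward n = 2.018: a half-wave phase shift.
Ray reflecting at the bottom interface goes from n = 2.018 toward n = 2.272: a half-wave phase shift.
Zero or two π shifts → no net half-wave offset.
For bright reflection here: 2 n t cos θ_r = m λ.
Snell's law: 1.0 sin 25.0° = 2.018 sin θ_r → sin θ_r = 0.209, cos θ_r = 0.978.
Minimum nonzero at m = 1: t = λ / (2 n cos θ_r) = 603 / (2 × 2.018 × 0.978) = 153 nm.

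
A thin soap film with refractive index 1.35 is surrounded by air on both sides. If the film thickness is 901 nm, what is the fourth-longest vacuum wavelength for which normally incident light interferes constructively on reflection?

Ray reflecting at the top interface goes from n = 1.0 toward n = 1.35: a half-wave phase shift.
At the lower boundary (n = 1.35 to n = 1.0) the reflected ray undergoes no phase shift.
The two reflections differ by half a wavelength.
So the condition for constructive reflection is 2 n t = (m + ½) λ.
λ = 2 n t / (m + ½). The fourth-longest wavelength is m = 3: λ = 2 × 1.35 × 901 / 3.50 = 695 nm.

695 nm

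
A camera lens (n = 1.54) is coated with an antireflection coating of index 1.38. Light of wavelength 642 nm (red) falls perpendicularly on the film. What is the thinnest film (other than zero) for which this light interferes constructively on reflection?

Ray reflecting at the top interface goes from n = 1.0 toward n = 1.38: a half-wave phase shift.
At the lower boundary (n = 1.38 to n = 1.54) the reflected ray undergoes a half-wave phase shift.
Net: no relative phase inversion (both shifts match).
For bright reflection here: 2 n t = m λ.
Minimum nonzero at m = 1: t = λ / (2 n) = 642 / (2 × 1.38) = 233 nm.

233 nm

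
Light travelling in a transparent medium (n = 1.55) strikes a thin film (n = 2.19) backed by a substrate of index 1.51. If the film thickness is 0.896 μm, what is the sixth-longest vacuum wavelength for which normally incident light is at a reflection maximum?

714 nm

Ray reflecting at the top interface goes from n = 1.55 toward n = 2.19: a half-wave phase shift.
Bottom surface (2.19 → 1.51): reflection off a lower-index medium gives no phase shift.
Net: one phase inversion between the two reflected rays.
With one net inversion, constructive interference in reflection requires 2 n t = (m + ½) λ.
λ = 2 n t / (m + ½). The sixth-longest wavelength is m = 5: λ = 2 × 2.19 × 896 / 5.50 = 714 nm.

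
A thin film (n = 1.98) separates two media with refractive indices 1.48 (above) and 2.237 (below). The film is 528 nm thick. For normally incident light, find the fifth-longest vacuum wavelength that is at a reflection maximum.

Top surface (1.48 → 1.98): reflection off a higher-index medium gives a half-wave phase shift.
Bottom surface (1.98 → 2.237): reflection off a higher-index medium gives a half-wave phase shift.
Zero or two π shifts → no net half-wave offset.
So the condition for constructive reflection is 2 n t = m λ.
λ = 2 n t / m. The fifth-longest wavelength is m = 5: λ = 2 × 1.98 × 528 / 5.00 = 418 nm.

418 nm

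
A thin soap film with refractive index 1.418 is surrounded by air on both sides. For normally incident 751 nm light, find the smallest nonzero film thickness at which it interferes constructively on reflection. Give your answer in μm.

At the upper boundary (n = 1.0 to n = 1.418) the reflected ray undergoes a half-wave phase shift.
Ray reflecting at the bottom interface goes from n = 1.418 toward n = 1.0: no phase shift.
Exactly one π shift → a net half-wave offset.
So the condition for constructive reflection is 2 n t = (m + ½) λ.
Minimum at m = 0: t = λ / (4 n) = 751 / (4 × 1.418) = 132 nm.

0.132 μm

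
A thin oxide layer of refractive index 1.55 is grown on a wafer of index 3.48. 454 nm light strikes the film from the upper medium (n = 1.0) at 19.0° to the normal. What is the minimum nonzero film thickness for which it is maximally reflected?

150 nm

Ray reflecting at the top interface goes from n = 1.0 toward n = 1.55: a half-wave phase shift.
At the lower boundary (n = 1.55 to n = 3.48) the reflected ray undergoes a half-wave phase shift.
Net: no relative phase inversion (both shifts match).
So the condition for constructive reflection is 2 n t cos θ_r = m λ.
Snell's law: 1.0 sin 19.0° = 1.55 sin θ_r → sin θ_r = 0.210, cos θ_r = 0.978.
Minimum nonzero at m = 1: t = λ / (2 n cos θ_r) = 454 / (2 × 1.55 × 0.978) = 150 nm.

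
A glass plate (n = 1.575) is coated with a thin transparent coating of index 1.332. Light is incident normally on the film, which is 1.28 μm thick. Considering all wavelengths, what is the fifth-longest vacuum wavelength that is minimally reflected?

758 nm

Ray reflecting at the top interface goes from n = 1.0 toward n = 1.332: a half-wave phase shift.
At the lower boundary (n = 1.332 to n = 1.575) the reflected ray undergoes a half-wave phase shift.
Zero or two π shifts → no net half-wave offset.
For dark reflection here: 2 n t = (m + ½) λ.
λ = 2 n t / (m + ½). The fifth-longest wavelength is m = 4: λ = 2 × 1.332 × 1280 / 4.50 = 758 nm.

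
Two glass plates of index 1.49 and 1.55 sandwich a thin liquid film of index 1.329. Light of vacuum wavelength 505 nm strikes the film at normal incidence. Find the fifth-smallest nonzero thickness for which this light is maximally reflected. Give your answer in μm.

Ray reflecting at the top interface goes from n = 1.49 toward n = 1.329: no phase shift.
Bottom surface (1.329 → 1.55): reflection off a higher-index medium gives a half-wave phase shift.
The two reflections differ by half a wavelength.
With one net inversion, constructive interference in reflection requires 2 n t = (m + ½) λ.
The fifth-smallest nonzero thickness corresponds to m = 4: t = (m + ½) λ / (2 n) = 4.50 × 505 / (2 × 1.329) = 855 nm.

0.855 μm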